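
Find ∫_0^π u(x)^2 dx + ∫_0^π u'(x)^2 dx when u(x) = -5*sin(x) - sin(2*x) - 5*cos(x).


||u||_{H^1(0,π)}^2 = 80/3 + 105*π/2

u'(x) = 5*sin(x) - 5*cos(x) - 2*cos(2*x).
Expand u² and (u')² and integrate term by term on (0, π), using: for integers n ≥ 1, ∫_0^π sin²(nx) dx = ∫_0^π cos²(nx) dx = π/2; for n ≠ n', ∫_0^π sin(nx)sin(n'x) dx = ∫_0^π cos(nx)cos(n'x) dx = 0; and by product-to-sum, ∫_0^π sin(nx)cos(n'x) dx = ½∫_0^π [sin((n+n')x) + sin((n−n')x)] dx, which is 0 when n+n' is even and 2n/(n²−n'²) when n+n' is odd (it need not vanish on (0, π)).
  u² squared terms: (-1)²·∫sin(2x)² dx = 1·π/2 = π/2;  (-5)²·∫cos(x)² dx = 25·π/2 = 25*π/2;  (-5)²·∫sin(x)² dx = 25·π/2 = 25*π/2.
  u² cross terms: 2·(-1)·(-5)·∫sin(2x)·cos(x) dx = 10·(4/3) = 40/3;  2·(-1)·(-5)·∫sin(2x)·sin(x) dx = 10·(0) = 0;  2·(-5)·(-5)·∫cos(x)·sin(x) dx = 50·(0) = 0.
  So ∫_0^π u² dx = π/2 + 25*π/2 + 25*π/2 + 40/3 + 0 + 0 = 40/3 + 51*π/2.
  (u')² squared terms: (-5)²·∫cos(x)² dx = 25·π/2 = 25*π/2;  (-2)²·∫cos(2x)² dx = 4·π/2 = 2*π;  (5)²·∫sin(x)² dx = 25·π/2 = 25*π/2.
  (u')² cross terms: 2·(-5)·(-2)·∫cos(x)·cos(2x) dx = 20·(0) = 0;  2·(-5)·(5)·∫cos(x)·sin(x) dx = -50·(0) = 0;  2·(-2)·(5)·∫cos(2x)·sin(x) dx = -20·(-2/3) = 40/3.
  So ∫_0^π (u')² dx = 25*π/2 + 2*π + 25*π/2 + 0 + 0 + 40/3 = 40/3 + 27*π.
||u||_{H^1}^2 = (40/3 + 51*π/2) + (40/3 + 27*π) = 80/3 + 105*π/2.


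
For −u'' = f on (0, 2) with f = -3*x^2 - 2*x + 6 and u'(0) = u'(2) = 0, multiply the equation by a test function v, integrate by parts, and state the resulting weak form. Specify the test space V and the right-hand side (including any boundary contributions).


V = H^1(0, 2) (no boundary constraint on v; u is determined up to an additive constant); weak form: ∫_0^2 u'v' dx = ∫_0^2 (-3*x^2 - 2*x + 6) v dx for all v ∈ V.

Multiply both sides by a test function v and integrate from 0 to 2:
  ∫_0^2 −u''(x) v(x) dx = ∫_0^2 f(x) v(x) dx.
Integrate the LHS by parts once:
  ∫_0^2 −u'' v dx = −[u'(x) v(x)]_0^2 + ∫_0^2 u'(x) v'(x) dx.
Thus ∫_0^2 u'(x) v'(x) dx = ∫_0^2 f(x) v(x) dx + [u'(x) v(x)]_0^2.
Choose V so that boundary terms are either known or forced to vanish.
u has homogeneous Neumann: u'(0) = u'(2) = 0. So [u' v]_0^2 = 0·v(2) − 0·v(0) = 0 for any v; take V = H^1(0, 2).
Weak formulation: find u (satisfying any essential BC) such that ∫_0^2 u'(x) v'(x) dx = ∫_0^2 f v dx for all v ∈ V (homogeneous Neumann, so boundary terms vanish).
Substituting f(x) = -3*x^2 - 2*x + 6, the right-hand side is ∫_0^2 (-3*x^2 - 2*x + 6) v dx.
Compatibility check (pure Neumann): taking v ≡ 1 ∈ V gives 0 = ∫_0^2 f dx + (0) − (0), i.e. ∫_0^2 f dx must equal u'(0) − u'(2) = 0. Indeed ∫_0^2 (-3*x^2 - 2*x + 6) dx = 0, so the data are compatible. The solution is then unique only up to an additive constant (fix it e.g. by requiring ∫_0^2 u dx = 0).


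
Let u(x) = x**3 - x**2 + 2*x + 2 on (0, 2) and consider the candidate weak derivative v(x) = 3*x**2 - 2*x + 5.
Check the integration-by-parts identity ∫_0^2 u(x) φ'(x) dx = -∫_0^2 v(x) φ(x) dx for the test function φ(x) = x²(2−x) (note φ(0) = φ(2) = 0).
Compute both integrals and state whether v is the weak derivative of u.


LHS = -88/15, RHS = -148/15. No, v is not the weak derivative of u.

u(x) = x**3 - x**2 + 2*x + 2, classical derivative u'(x) = 3*x**2 - 2*x + 2.
φ(x) = x²(2−x), so φ'(x) = x*(4 - 3*x).
Note φ(0) = φ(2) = 0, so the boundary term u·φ vanishes.
LHS = ∫_0^2 u(x) φ'(x) dx = ∫_0^2 (-3*x^5 + 7*x^4 - 10*x^3 + 2*x^2 + 8*x) dx. Term by term:
  ∫_0^2 -3*x^5 dx = -32;  ∫_0^2 7*x^4 dx = 224/5;  ∫_0^2 -10*x^3 dx = -40;
  ∫_0^2 2*x^2 dx = 16/3;  ∫_0^2 8*x dx = 16.
Sum: -32 + 224/5 − 40 + 16/3 + 16 = -88/15.
So LHS = -88/15.
∫_0^2 v(x) φ(x) dx = ∫_0^2 (-3*x^5 + 8*x^4 - 9*x^3 + 10*x^2) dx. Term by term:
  ∫_0^2 -3*x^5 dx = -32;  ∫_0^2 8*x^4 dx = 256/5;  ∫_0^2 -9*x^3 dx = -36;
  ∫_0^2 10*x^2 dx = 80/3.
Sum: -32 + 256/5 − 36 + 80/3 = 148/15.
So RHS = -∫_0^2 v(x) φ(x) dx = -148/15.
LHS − RHS = 4 ≠ 0, so the identity fails.
(For a valid weak derivative the identity must hold for EVERY test function, in particular this one. The failure shows v is NOT the weak derivative of u.)
Correct weak derivative would be u'(x) = 3*x**2 - 2*x + 2.


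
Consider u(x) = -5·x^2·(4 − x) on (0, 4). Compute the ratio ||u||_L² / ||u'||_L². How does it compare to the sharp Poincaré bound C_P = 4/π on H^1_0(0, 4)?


||u||_L² / ||u'||_L² = 2*sqrt(14)/7 < C_P = 4/π.

u(x) = -5·x^2·(4 − x), so u'(x) = 5*x*(3*x - 8).
u(x) = -5·x^2·(4 − x) vanishes at x = 0 and x = 4, so u ∈ H^1_0(0, 4). Differentiate via the product rule and integrate the resulting polynomials term by term.
  ∫_0^4 u² dx = ∫_0^4 (25*x^6 - 200*x^5 + 400*x^4) dx. Term by term:
    ∫_0^4 25*x^6 dx = 409600/7;  ∫_0^4 -200*x^5 dx = -409600/3;  ∫_0^4 400*x^4 dx = 81920.
  Sum: 409600/7 − 409600/3 + 81920 = 81920/21.
  ∫_0^4 (u')² dx = ∫_0^4 (225*x^4 - 1200*x^3 + 1600*x^2) dx. Term by term:
    ∫_0^4 225*x^4 dx = 46080;  ∫_0^4 -1200*x^3 dx = -76800;  ∫_0^4 1600*x^2 dx = 102400/3.
  Sum: 46080 − 76800 + 102400/3 = 10240/3.
∫_0^4 u² dx = 81920/21, so ||u||_L² = 128*sqrt(105)/21.
∫_0^4 (u')² dx = 10240/3, so ||u'||_L² = 32*sqrt(30)/3.
Ratio ||u||_L² / ||u'||_L² = 2*sqrt(14)/7.
Sharp Poincaré constant on H^1_0(0, 4) is C_P = L/π = 4/π, achieved by sin(π/4·x).
A polynomial bump cannot attain the sharp Poincaré constant (only the first sine eigenfunction does), so the ratio is strictly less than C_P, consistent with ||u||_L² ≤ C_P ||u'||_L².


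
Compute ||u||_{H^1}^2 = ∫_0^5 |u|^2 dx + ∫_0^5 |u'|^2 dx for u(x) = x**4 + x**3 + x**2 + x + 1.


||u||_{H^1}^2 = 156937295/252

The H^1 norm (squared) on an interval (0, L) is
  ||u||_{H^1}^2 = ∫_0^L u(x)^2 dx + ∫_0^L u'(x)^2 dx.
Compute u'(x) = 4*x**3 + 3*x**2 + 2*x + 1.
Then u(x)^2 = x**8 + 2*x**7 + 3*x**6 + 4*x**5 + 5*x**4 + 4*x**3 + 3*x**2 + 2*x + 1 and u'(x)^2 = 16*x**6 + 24*x**5 + 25*x**4 + 20*x**3 + 10*x**2 + 4*x + 1.
Integrate each monomial from 0 to 5 using ∫_0^5 c·x^n dx = c·5^(n+1)/(n+1):
  ∫_0^5 u(x)^2 dx = ∫_0^5 (x^8 + 2*x^7 + 3*x^6 + 4*x^5 + 5*x^4 + 4*x^3 + 3*x^2 + 2*x + 1) dx. Term by term:
    ∫_0^5 x^8 dx = 1953125/9;  ∫_0^5 2*x^7 dx = 390625/4;  ∫_0^5 3*x^6 dx = 234375/7;
    ∫_0^5 4*x^5 dx = 31250/3;  ∫_0^5 5*x^4 dx = 3125;  ∫_0^5 4*x^3 dx = 625;
    ∫_0^5 3*x^2 dx = 125;  ∫_0^5 2*x dx = 25;  ∫_0^5 1 dx = 5.
  Sum: 1953125/9 + 390625/4 + 234375/7 + 31250/3 + 3125 + 625 + 125 + 25 + 5 = 91343435/252.
  ∫_0^5 u'(x)^2 dx = ∫_0^5 (16*x^6 + 24*x^5 + 25*x^4 + 20*x^3 + 10*x^2 + 4*x + 1) dx. Term by term:
    ∫_0^5 16*x^6 dx = 1250000/7;  ∫_0^5 24*x^5 dx = 62500;  ∫_0^5 25*x^4 dx = 15625;
    ∫_0^5 20*x^3 dx = 3125;  ∫_0^5 10*x^2 dx = 1250/3;  ∫_0^5 4*x dx = 50;
    ∫_0^5 1 dx = 5.
  Sum: 1250000/7 + 62500 + 15625 + 3125 + 1250/3 + 50 + 5 = 5466155/21.
Adding: ||u||_{H^1}^2 = 91343435/252 + 5466155/21 = 156937295/252.


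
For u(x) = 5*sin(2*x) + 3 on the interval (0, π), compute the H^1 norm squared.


||u||_{H^1(0,π)}^2 = 143*π/2

u'(x) = 10*cos(2*x).
Expand u² and (u')² and integrate term by term on (0, π), using: for integers n ≥ 1, ∫_0^π sin²(nx) dx = ∫_0^π cos²(nx) dx = π/2; for n ≠ n', ∫_0^π sin(nx)sin(n'x) dx = ∫_0^π cos(nx)cos(n'x) dx = 0; and by product-to-sum, ∫_0^π sin(nx)cos(n'x) dx = ½∫_0^π [sin((n+n')x) + sin((n−n')x)] dx, which is 0 when n+n' is even and 2n/(n²−n'²) when n+n' is odd (it need not vanish on (0, π)). For the constant mode: ∫_0^π 1 dx = π, ∫_0^π cos(nx) dx = 0, ∫_0^π sin(nx) dx = (1−(−1)^n)/n.
  u² squared terms: (3)²·∫1 dx = 9·π = 9*π;  (5)²·∫sin(2x)² dx = 25·π/2 = 25*π/2.
  u² cross terms: 2·(3)·(5)·∫1·sin(2x) dx = 30·(0) = 0.
  So ∫_0^π u² dx = 9*π + 25*π/2 + 0 = 43*π/2.
  (u')² squared terms: (10)²·∫cos(2x)² dx = 100·π/2 = 50*π.
  So ∫_0^π (u')² dx = 50*π.
||u||_{H^1}^2 = (43*π/2) + (50*π) = 143*π/2.


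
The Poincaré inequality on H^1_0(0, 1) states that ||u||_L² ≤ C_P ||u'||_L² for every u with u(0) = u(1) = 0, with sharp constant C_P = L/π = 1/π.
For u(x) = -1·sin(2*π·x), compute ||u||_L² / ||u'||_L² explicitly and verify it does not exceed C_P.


||u||_L² / ||u'||_L² = 1/(2*π) < C_P = 1/π.

u(x) = -1·sin(2*π·x), so u'(x) = -2*π*cos(2*π*x).
Writing u(x) = A·sin(kπx/L) with A = -1 and k = 2, use ∫_0^L sin²(kπx/L) dx = L/2 and ∫_0^L cos²(kπx/L) dx = L/2.
u² = 1·sin²(2*π·x) and (u')² = 4*π^2·cos²(2*π·x), and each of sin², cos² integrates to L/2 = 1/2 over (0, 1).
∫_0^1 u² dx = 1/2, so ||u||_L² = sqrt(2)/2.
∫_0^1 (u')² dx = 2*π^2, so ||u'||_L² = sqrt(2)*π.
Ratio ||u||_L² / ||u'||_L² = 1/(2*π).
Sharp Poincaré constant on H^1_0(0, 1) is C_P = L/π = 1/π, achieved by sin(π·x).
This is the k = 2 harmonic; the ratio L/(kπ) is strictly less than C_P = L/π, consistent with the sharp inequality ||u||_L² ≤ C_P ||u'||_L².


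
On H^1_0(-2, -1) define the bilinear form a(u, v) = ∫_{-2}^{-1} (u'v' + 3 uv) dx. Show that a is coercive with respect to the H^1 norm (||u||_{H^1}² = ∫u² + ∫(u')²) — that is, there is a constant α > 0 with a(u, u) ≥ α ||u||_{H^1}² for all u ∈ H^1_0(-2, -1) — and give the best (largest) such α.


α = 1

Coercivity of a(·,·) on H^1_0(-2, -1) means a(u, u) ≥ α ||u||_{H^1}² for every u ∈ H^1_0.
The interval has length L = 1, and Poincaré/coercivity depend only on L. Here a(u, u) = ∫(u')² + (3)·∫u².
Here c = 3 ≥ 1, so a(u,u) = ∫(u')² + c∫u² ≥ ∫(u')² + ∫u² = ||u||_{H^1}², i.e. α = 1 works. No larger α is possible: a(u,u) ≥ α||u||_{H^1}² means (1−α)∫(u')² ≥ (α−c)∫u², and for the modes u_n = sin(nπ(x−x₀)/L) (x₀ the left endpoint) one has ∫u_n²/∫(u_n')² = (L/(nπ))² → 0, so a(u_n,u_n)/||u_n||_{H^1}² → 1. Hence the optimal constant is α = 1.
Therefore α = 1.


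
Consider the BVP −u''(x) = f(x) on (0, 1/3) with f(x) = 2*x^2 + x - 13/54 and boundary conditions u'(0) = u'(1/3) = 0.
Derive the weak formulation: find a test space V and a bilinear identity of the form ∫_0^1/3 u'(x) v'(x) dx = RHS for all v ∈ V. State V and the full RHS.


V = H^1(0, 1/3) (no boundary constraint on v; u is determined up to an additive constant); weak form: ∫_0^1/3 u'v' dx = ∫_0^1/3 (2*x^2 + x - 13/54) v dx for all v ∈ V.

Multiply both sides by a test function v and integrate from 0 to 1/3:
  ∫_0^1/3 −u''(x) v(x) dx = ∫_0^1/3 f(x) v(x) dx.
Integrate the LHS by parts once:
  ∫_0^1/3 −u'' v dx = −[u'(x) v(x)]_0^1/3 + ∫_0^1/3 u'(x) v'(x) dx.
Thus ∫_0^1/3 u'(x) v'(x) dx = ∫_0^1/3 f(x) v(x) dx + [u'(x) v(x)]_0^1/3.
Choose V so that boundary terms are either known or forced to vanish.
u has homogeneous Neumann: u'(0) = u'(1/3) = 0. So [u' v]_0^1/3 = 0·v(1/3) − 0·v(0) = 0 for any v; take V = H^1(0, 1/3).
Weak formulation: find u (satisfying any essential BC) such that ∫_0^1/3 u'(x) v'(x) dx = ∫_0^1/3 f v dx for all v ∈ V (homogeneous Neumann, so boundary terms vanish).
Substituting f(x) = 2*x^2 + x - 13/54, the right-hand side is ∫_0^1/3 (2*x^2 + x - 13/54) v dx.
Compatibility check (pure Neumann): taking v ≡ 1 ∈ V gives 0 = ∫_0^1/3 f dx + (0) − (0), i.e. ∫_0^1/3 f dx must equal u'(0) − u'(1/3) = 0. Indeed ∫_0^1/3 (2*x^2 + x - 13/54) dx = 0, so the data are compatible. The solution is then unique only up to an additive constant (fix it e.g. by requiring ∫_0^1/3 u dx = 0).


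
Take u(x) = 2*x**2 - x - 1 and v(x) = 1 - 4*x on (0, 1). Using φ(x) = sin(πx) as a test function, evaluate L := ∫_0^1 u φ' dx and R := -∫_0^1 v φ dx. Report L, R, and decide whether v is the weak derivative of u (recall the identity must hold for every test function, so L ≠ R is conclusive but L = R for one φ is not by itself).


LHS = -2/π, RHS = 2/π. No, v is not the weak derivative of u.

u(x) = 2*x**2 - x - 1, classical derivative u'(x) = 4*x - 1.
φ(x) = sin(πx), so φ'(x) = π*cos(π*x).
Note φ(0) = φ(1) = 0, so the boundary term u·φ vanishes.
LHS = ∫_0^1 u(x) φ'(x) dx = ∫_0^1 (2*π*x^2*cos(π*x) - π*x*cos(π*x) - π*cos(π*x)) dx. Term by term:
  ∫_0^1 -π*cos(π*x) dx = 0;  ∫_0^1 -π*x*cos(π*x) dx = 2/π;  ∫_0^1 2*π*x^2*cos(π*x) dx = -4/π.
Sum: 0 + 2/π − 4/π = -2/π.
So LHS = -2/π.
∫_0^1 v(x) φ(x) dx = ∫_0^1 (-4*x*sin(π*x) + sin(π*x)) dx. Term by term:
  ∫_0^1 -4*x*sin(π*x) dx = -4/π;  ∫_0^1 sin(π*x) dx = 2/π.
Sum: -4/π + 2/π = -2/π.
So RHS = -∫_0^1 v(x) φ(x) dx = 2/π.
LHS − RHS = -4/π ≠ 0, so the identity fails.
(For a valid weak derivative the identity must hold for EVERY test function, in particular this one. The failure shows v is NOT the weak derivative of u.)
Correct weak derivative would be u'(x) = 4*x - 1.


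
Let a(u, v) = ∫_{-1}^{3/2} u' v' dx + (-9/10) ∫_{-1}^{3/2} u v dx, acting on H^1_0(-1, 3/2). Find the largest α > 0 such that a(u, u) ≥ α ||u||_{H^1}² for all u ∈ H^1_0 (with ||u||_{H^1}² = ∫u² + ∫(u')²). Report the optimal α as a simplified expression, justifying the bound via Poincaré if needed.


α = (-45 + 8*π^2)/(2*(25 + 4*π^2))

Coercivity of a(·,·) on H^1_0(-1, 3/2) means a(u, u) ≥ α ||u||_{H^1}² for every u ∈ H^1_0.
The interval has length L = 5/2, and Poincaré/coercivity depend only on L. Here a(u, u) = ∫(u')² + (-9/10)·∫u².
Here c = -9/10 < 0 with |c| < (π/L)² = 4*π^2/25, so coercivity still holds. The condition a(u,u) ≥ α||u||_{H^1}² reads (1−α)∫(u')² ≥ (α−c)∫u². Any admissible α is ≤ 1 (rapidly oscillating u have ∫u²/∫(u')² → 0), and α = 1 would force 0 ≥ (1−c)∫u², impossible since c < 1; so 1−α > 0. By the sharp Poincaré inequality on H^1_0 of an interval of length L, ∫(u')² ≥ (π/L)²∫u² with equality for the first sine mode sin(π(x−x₀)/L) (x₀ the left endpoint), so the inequality holds for all u iff (1−α)(π/L)² ≥ α − c, i.e. α ≤ ((π/L)² + c)/((π/L)² + 1) = (1 + c(L/π)²)/(1 + (L/π)²). (Direct route, valid since c ≤ 0: Poincaré gives c∫u² ≥ c(L/π)²∫(u')², so a(u,u) ≥ (1 + c(L/π)²)∫(u')², while ||u||_{H^1}² ≤ (1 + (L/π)²)∫(u')²; dividing yields the same α.) With (π/L)² = 4*π^2/25 and c = -9/10, the largest admissible constant is α = ((π/L)² + c)/((π/L)² + 1).
Simplifying, α = (-45 + 8*π^2)/(2*(25 + 4*π^2)).


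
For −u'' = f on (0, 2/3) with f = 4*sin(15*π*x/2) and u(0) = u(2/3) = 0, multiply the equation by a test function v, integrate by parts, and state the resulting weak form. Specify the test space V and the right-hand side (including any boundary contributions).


V = H^1_0(0, 2/3) (so v(0) = v(2/3) = 0); weak form: ∫_0^2/3 u'v' dx = ∫_0^2/3 (4*sin(15*π*x/2)) v dx for all v ∈ V.

Multiply both sides by a test function v and integrate from 0 to 2/3:
  ∫_0^2/3 −u''(x) v(x) dx = ∫_0^2/3 f(x) v(x) dx.
Integrate the LHS by parts once:
  ∫_0^2/3 −u'' v dx = −[u'(x) v(x)]_0^2/3 + ∫_0^2/3 u'(x) v'(x) dx.
Thus ∫_0^2/3 u'(x) v'(x) dx = ∫_0^2/3 f(x) v(x) dx + [u'(x) v(x)]_0^2/3.
Choose V so that boundary terms are either known or forced to vanish.
u is Dirichlet: u(0) = u(2/3) = 0. Let V = H^1_0(0, 2/3); then v(0) = v(2/3) = 0, and [u' v]_0^2/3 = 0.
Weak formulation: find u (satisfying any essential BC) such that ∫_0^2/3 u'(x) v'(x) dx = ∫_0^2/3 f v dx for all v ∈ V.
Substituting f(x) = 4*sin(15*π*x/2), the right-hand side is ∫_0^2/3 (4*sin(15*π*x/2)) v dx.


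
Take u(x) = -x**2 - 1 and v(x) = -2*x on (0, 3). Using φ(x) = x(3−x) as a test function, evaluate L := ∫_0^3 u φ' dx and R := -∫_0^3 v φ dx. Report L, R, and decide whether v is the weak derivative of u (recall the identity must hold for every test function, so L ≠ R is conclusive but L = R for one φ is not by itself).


LHS = 27/2, RHS = 27/2. Yes, v = u' weakly.

u(x) = -x**2 - 1, classical derivative u'(x) = -2*x.
φ(x) = x(3−x), so φ'(x) = 3 - 2*x.
Note φ(0) = φ(3) = 0, so the boundary term u·φ vanishes.
LHS = ∫_0^3 u(x) φ'(x) dx = ∫_0^3 (2*x^3 - 3*x^2 + 2*x - 3) dx. Term by term:
  ∫_0^3 2*x^3 dx = 81/2;  ∫_0^3 -3*x^2 dx = -27;  ∫_0^3 2*x dx = 9;
  ∫_0^3 -3 dx = -9.
Sum: 81/2 − 27 + 9 − 9 = 27/2.
So LHS = 27/2.
∫_0^3 v(x) φ(x) dx = ∫_0^3 (2*x^3 - 6*x^2) dx. Term by term:
  ∫_0^3 2*x^3 dx = 81/2;  ∫_0^3 -6*x^2 dx = -54.
Sum: 81/2 − 54 = -27/2.
So RHS = -∫_0^3 v(x) φ(x) dx = 27/2.
LHS = RHS, so the identity holds for this test φ.
Moreover u is smooth here and v(x) = u'(x) = -2*x pointwise, so the identity holds for every test function. Hence v is the weak derivative of u.


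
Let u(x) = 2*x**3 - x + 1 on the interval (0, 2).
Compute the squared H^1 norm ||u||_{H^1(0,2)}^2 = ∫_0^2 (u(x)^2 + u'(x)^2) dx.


||u||_{H^1}^2 = 27784/105

The H^1 norm (squared) on an interval (0, L) is
  ||u||_{H^1}^2 = ∫_0^L u(x)^2 dx + ∫_0^L u'(x)^2 dx.
Compute u'(x) = 6*x**2 - 1.
Then u(x)^2 = 4*x**6 - 4*x**4 + 4*x**3 + x**2 - 2*x + 1 and u'(x)^2 = 36*x**4 - 12*x**2 + 1.
Integrate each monomial from 0 to 2 using ∫_0^2 c·x^n dx = c·2^(n+1)/(n+1):
  ∫_0^2 u(x)^2 dx = ∫_0^2 (4*x^6 - 4*x^4 + 4*x^3 + x^2 - 2*x + 1) dx. Term by term:
    ∫_0^2 4*x^6 dx = 512/7;  ∫_0^2 -4*x^4 dx = -128/5;  ∫_0^2 4*x^3 dx = 16;
    ∫_0^2 x^2 dx = 8/3;  ∫_0^2 -2*x dx = -4;  ∫_0^2 1 dx = 2.
  Sum: 512/7 − 128/5 + 16 + 8/3 − 4 + 2 = 6742/105.
  ∫_0^2 u'(x)^2 dx = ∫_0^2 (36*x^4 - 12*x^2 + 1) dx. Term by term:
    ∫_0^2 36*x^4 dx = 1152/5;  ∫_0^2 -12*x^2 dx = -32;  ∫_0^2 1 dx = 2.
  Sum: 1152/5 − 32 + 2 = 1002/5.
Adding: ||u||_{H^1}^2 = 6742/105 + 1002/5 = 27784/105.


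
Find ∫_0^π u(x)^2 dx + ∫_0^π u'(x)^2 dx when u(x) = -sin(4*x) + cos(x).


||u||_{H^1(0,π)}^2 = -32/15 + 19*π/2

u'(x) = -sin(x) - 4*cos(4*x).
Expand u² and (u')² and integrate term by term on (0, π), using: for integers n ≥ 1, ∫_0^π sin²(nx) dx = ∫_0^π cos²(nx) dx = π/2; for n ≠ n', ∫_0^π sin(nx)sin(n'x) dx = ∫_0^π cos(nx)cos(n'x) dx = 0; and by product-to-sum, ∫_0^π sin(nx)cos(n'x) dx = ½∫_0^π [sin((n+n')x) + sin((n−n')x)] dx, which is 0 when n+n' is even and 2n/(n²−n'²) when n+n' is odd (it need not vanish on (0, π)).
  u² squared terms: (-1)²·∫sin(4x)² dx = 1·π/2 = π/2;  (1)²·∫cos(x)² dx = 1·π/2 = π/2.
  u² cross terms: 2·(-1)·(1)·∫sin(4x)·cos(x) dx = -2·(8/15) = -16/15.
  So ∫_0^π u² dx = π/2 + π/2 − 16/15 = -16/15 + π.
  (u')² squared terms: (-1)²·∫sin(x)² dx = 1·π/2 = π/2;  (-4)²·∫cos(4x)² dx = 16·π/2 = 8*π.
  (u')² cross terms: 2·(-1)·(-4)·∫sin(x)·cos(4x) dx = 8·(-2/15) = -16/15.
  So ∫_0^π (u')² dx = π/2 + 8*π − 16/15 = -16/15 + 17*π/2.
||u||_{H^1}^2 = (-16/15 + π) + (-16/15 + 17*π/2) = -32/15 + 19*π/2.


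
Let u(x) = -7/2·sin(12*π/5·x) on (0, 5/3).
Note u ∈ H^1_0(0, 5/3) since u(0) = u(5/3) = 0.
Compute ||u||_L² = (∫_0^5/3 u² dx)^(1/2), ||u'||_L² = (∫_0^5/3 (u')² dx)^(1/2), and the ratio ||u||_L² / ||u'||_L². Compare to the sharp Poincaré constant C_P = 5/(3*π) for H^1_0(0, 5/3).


||u||_L² / ||u'||_L² = 5/(12*π) < C_P = 5/(3*π).

u(x) = -7/2·sin(12*π/5·x), so u'(x) = -42*π*cos(12*π*x/5)/5.
Writing u(x) = A·sin(kπx/L) with A = -7/2 and k = 4, use ∫_0^L sin²(kπx/L) dx = L/2 and ∫_0^L cos²(kπx/L) dx = L/2.
u² = 49/4·sin²(12*π/5·x) and (u')² = 1764*π^2/25·cos²(12*π/5·x), and each of sin², cos² integrates to L/2 = 5/6 over (0, 5/3).
∫_0^5/3 u² dx = 245/24, so ||u||_L² = 7*sqrt(30)/12.
∫_0^5/3 (u')² dx = 294*π^2/5, so ||u'||_L² = 7*sqrt(30)*π/5.
Ratio ||u||_L² / ||u'||_L² = 5/(12*π).
Sharp Poincaré constant on H^1_0(0, 5/3) is C_P = L/π = 5/(3*π), achieved by sin(3*π/5·x).
This is the k = 4 harmonic; the ratio L/(kπ) is strictly less than C_P = L/π, consistent with the sharp inequality ||u||_L² ≤ C_P ||u'||_L².


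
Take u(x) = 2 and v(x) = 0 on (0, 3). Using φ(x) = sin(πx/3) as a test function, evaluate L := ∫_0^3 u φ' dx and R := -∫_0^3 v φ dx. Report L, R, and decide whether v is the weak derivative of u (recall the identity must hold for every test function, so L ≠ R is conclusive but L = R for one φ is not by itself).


LHS = 0, RHS = 0. Yes, v = u' weakly.

u(x) = 2, classical derivative u'(x) = 0.
φ(x) = sin(πx/3), so φ'(x) = π*cos(π*x/3)/3.
Note φ(0) = φ(3) = 0, so the boundary term u·φ vanishes.
LHS = ∫_0^3 u(x) φ'(x) dx = ∫_0^3 (2*π*cos(π*x/3)/3) dx. Term by term:
  ∫_0^3 2*π*cos(π*x/3)/3 dx = 0.
So LHS = 0.
∫_0^3 v(x) φ(x) dx = ∫_0^3 (0) dx. Term by term:
  ∫_0^3 0 dx = 0.
So RHS = -∫_0^3 v(x) φ(x) dx = 0.
LHS = RHS, so the identity holds for this test φ.
Moreover u is smooth here and v(x) = u'(x) = 0 pointwise, so the identity holds for every test function. Hence v is the weak derivative of u.


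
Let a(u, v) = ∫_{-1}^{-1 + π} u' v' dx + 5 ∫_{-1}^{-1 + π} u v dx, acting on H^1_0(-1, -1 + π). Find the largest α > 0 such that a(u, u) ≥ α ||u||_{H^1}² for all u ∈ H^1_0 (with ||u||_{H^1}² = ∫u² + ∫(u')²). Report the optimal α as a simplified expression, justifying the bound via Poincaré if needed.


α = 1

Coercivity of a(·,·) on H^1_0(-1, -1 + π) means a(u, u) ≥ α ||u||_{H^1}² for every u ∈ H^1_0.
The interval has length L = π, and Poincaré/coercivity depend only on L. Here a(u, u) = ∫(u')² + (5)·∫u².
Here c = 5 ≥ 1, so a(u,u) = ∫(u')² + c∫u² ≥ ∫(u')² + ∫u² = ||u||_{H^1}², i.e. α = 1 works. No larger α is possible: a(u,u) ≥ α||u||_{H^1}² means (1−α)∫(u')² ≥ (α−c)∫u², and for the modes u_n = sin(nπ(x−x₀)/L) (x₀ the left endpoint) one has ∫u_n²/∫(u_n')² = (L/(nπ))² → 0, so a(u_n,u_n)/||u_n||_{H^1}² → 1. Hence the optimal constant is α = 1.
Therefore α = 1.


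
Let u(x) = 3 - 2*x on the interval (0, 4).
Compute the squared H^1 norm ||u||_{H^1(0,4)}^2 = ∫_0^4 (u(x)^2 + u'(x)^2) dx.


||u||_{H^1}^2 = 124/3

The H^1 norm (squared) on an interval (0, L) is
  ||u||_{H^1}^2 = ∫_0^L u(x)^2 dx + ∫_0^L u'(x)^2 dx.
Compute u'(x) = -2.
Then u(x)^2 = 4*x**2 - 12*x + 9 and u'(x)^2 = 4.
Integrate each monomial from 0 to 4 using ∫_0^4 c·x^n dx = c·4^(n+1)/(n+1):
  ∫_0^4 u(x)^2 dx = ∫_0^4 (4*x^2 - 12*x + 9) dx. Term by term:
    ∫_0^4 4*x^2 dx = 256/3;  ∫_0^4 -12*x dx = -96;  ∫_0^4 9 dx = 36.
  Sum: 256/3 − 96 + 36 = 76/3.
  ∫_0^4 u'(x)^2 dx = ∫_0^4 (4) dx. Term by term:
    ∫_0^4 4 dx = 16.
Adding: ||u||_{H^1}^2 = 76/3 + 16 = 124/3.


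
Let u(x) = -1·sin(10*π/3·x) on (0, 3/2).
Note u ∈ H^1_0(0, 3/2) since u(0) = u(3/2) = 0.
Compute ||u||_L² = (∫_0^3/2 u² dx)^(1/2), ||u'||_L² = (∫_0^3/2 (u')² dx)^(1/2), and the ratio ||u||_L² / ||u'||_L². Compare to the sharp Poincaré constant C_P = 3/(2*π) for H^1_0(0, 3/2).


||u||_L² / ||u'||_L² = 3/(10*π) < C_P = 3/(2*π).

u(x) = -1·sin(10*π/3·x), so u'(x) = -10*π*cos(10*π*x/3)/3.
Writing u(x) = A·sin(kπx/L) with A = -1 and k = 5, use ∫_0^L sin²(kπx/L) dx = L/2 and ∫_0^L cos²(kπx/L) dx = L/2.
u² = 1·sin²(10*π/3·x) and (u')² = 100*π^2/9·cos²(10*π/3·x), and each of sin², cos² integrates to L/2 = 3/4 over (0, 3/2).
∫_0^3/2 u² dx = 3/4, so ||u||_L² = sqrt(3)/2.
∫_0^3/2 (u')² dx = 25*π^2/3, so ||u'||_L² = 5*sqrt(3)*π/3.
Ratio ||u||_L² / ||u'||_L² = 3/(10*π).
Sharp Poincaré constant on H^1_0(0, 3/2) is C_P = L/π = 3/(2*π), achieved by sin(2*π/3·x).
This is the k = 5 harmonic; the ratio L/(kπ) is strictly less than C_P = L/π, consistent with the sharp inequality ||u||_L² ≤ C_P ||u'||_L².


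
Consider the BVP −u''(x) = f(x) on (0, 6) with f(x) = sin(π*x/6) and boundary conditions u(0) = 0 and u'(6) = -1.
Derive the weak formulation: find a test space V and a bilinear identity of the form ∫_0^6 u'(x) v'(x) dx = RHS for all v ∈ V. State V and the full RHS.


V = {v ∈ H^1(0, 6) : v(0) = 0} (test functions vanish at x = 0 where u is specified); weak form: ∫_0^6 u'v' dx = ∫_0^6 (sin(π*x/6)) v dx − v(6) for all v ∈ V.

Multiply both sides by a test function v and integrate from 0 to 6:
  ∫_0^6 −u''(x) v(x) dx = ∫_0^6 f(x) v(x) dx.
Integrate the LHS by parts once:
  ∫_0^6 −u'' v dx = −[u'(x) v(x)]_0^6 + ∫_0^6 u'(x) v'(x) dx.
Thus ∫_0^6 u'(x) v'(x) dx = ∫_0^6 f(x) v(x) dx + [u'(x) v(x)]_0^6.
Choose V so that boundary terms are either known or forced to vanish.
Mixed BC: u(0) = 0 (Dirichlet) and u'(6) = -1 (Neumann). Define V = {v ∈ H^1(0, 6) : v(0) = 0}. Then [u' v]_0^6 = u'(6)·v(6) − u'(0)·0 = − v(6).
Weak formulation: find u (satisfying any essential BC) such that ∫_0^6 u'(x) v'(x) dx = ∫_0^6 f v dx − v(6) for all v ∈ V (Dirichlet at 0 absorbed into V; Neumann datum at x = 6 contributes the boundary term).
Substituting f(x) = sin(π*x/6), the right-hand side is ∫_0^6 (sin(π*x/6)) v dx − v(6).


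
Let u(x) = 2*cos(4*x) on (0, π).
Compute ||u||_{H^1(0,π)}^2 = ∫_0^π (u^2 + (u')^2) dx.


||u||_{H^1(0,π)}^2 = 34*π

u'(x) = -8*sin(4*x).
Expand u² and (u')² and integrate term by term on (0, π), using: for integers n ≥ 1, ∫_0^π sin²(nx) dx = ∫_0^π cos²(nx) dx = π/2; for n ≠ n', ∫_0^π sin(nx)sin(n'x) dx = ∫_0^π cos(nx)cos(n'x) dx = 0; and by product-to-sum, ∫_0^π sin(nx)cos(n'x) dx = ½∫_0^π [sin((n+n')x) + sin((n−n')x)] dx, which is 0 when n+n' is even and 2n/(n²−n'²) when n+n' is odd (it need not vanish on (0, π)).
  u² squared terms: (2)²·∫cos(4x)² dx = 4·π/2 = 2*π.
  So ∫_0^π u² dx = 2*π.
  (u')² squared terms: (-8)²·∫sin(4x)² dx = 64·π/2 = 32*π.
  So ∫_0^π (u')² dx = 32*π.
||u||_{H^1}^2 = (2*π) + (32*π) = 34*π.


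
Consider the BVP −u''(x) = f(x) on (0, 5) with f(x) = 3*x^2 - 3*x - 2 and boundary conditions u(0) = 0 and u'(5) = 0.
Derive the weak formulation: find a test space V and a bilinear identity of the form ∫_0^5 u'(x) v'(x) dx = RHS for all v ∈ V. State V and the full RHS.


V = {v ∈ H^1(0, 5) : v(0) = 0} (test functions vanish at x = 0 where u is specified); weak form: ∫_0^5 u'v' dx = ∫_0^5 (3*x^2 - 3*x - 2) v dx for all v ∈ V.

Multiply both sides by a test function v and integrate from 0 to 5:
  ∫_0^5 −u''(x) v(x) dx = ∫_0^5 f(x) v(x) dx.
Integrate the LHS by parts once:
  ∫_0^5 −u'' v dx = −[u'(x) v(x)]_0^5 + ∫_0^5 u'(x) v'(x) dx.
Thus ∫_0^5 u'(x) v'(x) dx = ∫_0^5 f(x) v(x) dx + [u'(x) v(x)]_0^5.
Choose V so that boundary terms are either known or forced to vanish.
Mixed BC: u(0) = 0 (Dirichlet) and u'(5) = 0 (Neumann). Define V = {v ∈ H^1(0, 5) : v(0) = 0}. Then [u' v]_0^5 = u'(5)·v(5) − u'(0)·0 = 0.
Weak formulation: find u (satisfying any essential BC) such that ∫_0^5 u'(x) v'(x) dx = ∫_0^5 f v dx for all v ∈ V (Dirichlet at 0 absorbed into V; the Neumann datum at x = 5 is zero, so no boundary term remains).
Substituting f(x) = 3*x^2 - 3*x - 2, the right-hand side is ∫_0^5 (3*x^2 - 3*x - 2) v dx.


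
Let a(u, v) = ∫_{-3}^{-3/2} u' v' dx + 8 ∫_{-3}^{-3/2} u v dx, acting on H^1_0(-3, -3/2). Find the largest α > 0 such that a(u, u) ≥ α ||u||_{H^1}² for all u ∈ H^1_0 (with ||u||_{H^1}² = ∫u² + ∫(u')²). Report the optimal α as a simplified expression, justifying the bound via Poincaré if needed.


α = 1

Coercivity of a(·,·) on H^1_0(-3, -3/2) means a(u, u) ≥ α ||u||_{H^1}² for every u ∈ H^1_0.
The interval has length L = 3/2, and Poincaré/coercivity depend only on L. Here a(u, u) = ∫(u')² + (8)·∫u².
Here c = 8 ≥ 1, so a(u,u) = ∫(u')² + c∫u² ≥ ∫(u')² + ∫u² = ||u||_{H^1}², i.e. α = 1 works. No larger α is possible: a(u,u) ≥ α||u||_{H^1}² means (1−α)∫(u')² ≥ (α−c)∫u², and for the modes u_n = sin(nπ(x−x₀)/L) (x₀ the left endpoint) one has ∫u_n²/∫(u_n')² = (L/(nπ))² → 0, so a(u_n,u_n)/||u_n||_{H^1}² → 1. Hence the optimal constant is α = 1.
Therefore α = 1.


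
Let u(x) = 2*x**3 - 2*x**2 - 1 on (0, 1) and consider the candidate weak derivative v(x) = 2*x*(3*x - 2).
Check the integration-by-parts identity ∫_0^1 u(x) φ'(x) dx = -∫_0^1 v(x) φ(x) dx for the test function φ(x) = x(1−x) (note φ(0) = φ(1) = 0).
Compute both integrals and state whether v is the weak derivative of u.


LHS = 1/30, RHS = 1/30. Yes, v = u' weakly.

u(x) = 2*x**3 - 2*x**2 - 1, classical derivative u'(x) = 6*x**2 - 4*x.
φ(x) = x(1−x), so φ'(x) = 1 - 2*x.
Note φ(0) = φ(1) = 0, so the boundary term u·φ vanishes.
LHS = ∫_0^1 u(x) φ'(x) dx = ∫_0^1 (-4*x^4 + 6*x^3 - 2*x^2 + 2*x - 1) dx. Term by term:
  ∫_0^1 -4*x^4 dx = -4/5;  ∫_0^1 6*x^3 dx = 3/2;  ∫_0^1 -2*x^2 dx = -2/3;
  ∫_0^1 2*x dx = 1;  ∫_0^1 -1 dx = -1.
Sum: -4/5 + 3/2 − 2/3 + 1 − 1 = 1/30.
So LHS = 1/30.
∫_0^1 v(x) φ(x) dx = ∫_0^1 (-6*x^4 + 10*x^3 - 4*x^2) dx. Term by term:
  ∫_0^1 -6*x^4 dx = -6/5;  ∫_0^1 10*x^3 dx = 5/2;  ∫_0^1 -4*x^2 dx = -4/3.
Sum: -6/5 + 5/2 − 4/3 = -1/30.
So RHS = -∫_0^1 v(x) φ(x) dx = 1/30.
LHS = RHS, so the identity holds for this test φ.
Moreover u is smooth here and v(x) = u'(x) = 6*x**2 - 4*x pointwise, so the identity holds for every test function. Hence v is the weak derivative of u.


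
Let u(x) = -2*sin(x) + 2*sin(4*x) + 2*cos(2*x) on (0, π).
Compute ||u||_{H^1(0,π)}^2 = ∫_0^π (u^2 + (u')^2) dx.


||u||_{H^1(0,π)}^2 = 80/3 + 48*π

u'(x) = -4*sin(2*x) - 2*cos(x) + 8*cos(4*x).
Expand u² and (u')² and integrate term by term on (0, π), using: for integers n ≥ 1, ∫_0^π sin²(nx) dx = ∫_0^π cos²(nx) dx = π/2; for n ≠ n', ∫_0^π sin(nx)sin(n'x) dx = ∫_0^π cos(nx)cos(n'x) dx = 0; and by product-to-sum, ∫_0^π sin(nx)cos(n'x) dx = ½∫_0^π [sin((n+n')x) + sin((n−n')x)] dx, which is 0 when n+n' is even and 2n/(n²−n'²) when n+n' is odd (it need not vanish on (0, π)).
  u² squared terms: (-2)²·∫sin(x)² dx = 4·π/2 = 2*π;  (2)²·∫cos(2x)² dx = 4·π/2 = 2*π;  (2)²·∫sin(4x)² dx = 4·π/2 = 2*π.
  u² cross terms: 2·(-2)·(2)·∫sin(x)·cos(2x) dx = -8·(-2/3) = 16/3;  2·(-2)·(2)·∫sin(x)·sin(4x) dx = -8·(0) = 0;  2·(2)·(2)·∫cos(2x)·sin(4x) dx = 8·(0) = 0.
  So ∫_0^π u² dx = 2*π + 2*π + 2*π + 16/3 + 0 + 0 = 16/3 + 6*π.
  (u')² squared terms: (-4)²·∫sin(2x)² dx = 16·π/2 = 8*π;  (-2)²·∫cos(x)² dx = 4·π/2 = 2*π;  (8)²·∫cos(4x)² dx = 64·π/2 = 32*π.
  (u')² cross terms: 2·(-4)·(-2)·∫sin(2x)·cos(x) dx = 16·(4/3) = 64/3;  2·(-4)·(8)·∫sin(2x)·cos(4x) dx = -64·(0) = 0;  2·(-2)·(8)·∫cos(x)·cos(4x) dx = -32·(0) = 0.
  So ∫_0^π (u')² dx = 8*π + 2*π + 32*π + 64/3 + 0 + 0 = 64/3 + 42*π.
||u||_{H^1}^2 = (16/3 + 6*π) + (64/3 + 42*π) = 80/3 + 48*π.


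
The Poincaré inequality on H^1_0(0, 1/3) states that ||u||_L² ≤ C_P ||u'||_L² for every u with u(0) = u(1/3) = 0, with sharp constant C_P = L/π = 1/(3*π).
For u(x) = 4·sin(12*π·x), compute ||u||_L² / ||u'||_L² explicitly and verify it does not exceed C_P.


||u||_L² / ||u'||_L² = 1/(12*π) < C_P = 1/(3*π).

u(x) = 4·sin(12*π·x), so u'(x) = 48*π*cos(12*π*x).
Writing u(x) = A·sin(kπx/L) with A = 4 and k = 4, use ∫_0^L sin²(kπx/L) dx = L/2 and ∫_0^L cos²(kπx/L) dx = L/2.
u² = 16·sin²(12*π·x) and (u')² = 2304*π^2·cos²(12*π·x), and each of sin², cos² integrates to L/2 = 1/6 over (0, 1/3).
∫_0^1/3 u² dx = 8/3, so ||u||_L² = 2*sqrt(6)/3.
∫_0^1/3 (u')² dx = 384*π^2, so ||u'||_L² = 8*sqrt(6)*π.
Ratio ||u||_L² / ||u'||_L² = 1/(12*π).
Sharp Poincaré constant on H^1_0(0, 1/3) is C_P = L/π = 1/(3*π), achieved by sin(3*π·x).
This is the k = 4 harmonic; the ratio L/(kπ) is strictly less than C_P = L/π, consistent with the sharp inequality ||u||_L² ≤ C_P ||u'||_L².


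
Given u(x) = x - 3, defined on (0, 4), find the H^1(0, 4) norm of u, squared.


||u||_{H^1}^2 = 40/3

The H^1 norm (squared) on an interval (0, L) is
  ||u||_{H^1}^2 = ∫_0^L u(x)^2 dx + ∫_0^L u'(x)^2 dx.
Compute u'(x) = 1.
Then u(x)^2 = x**2 - 6*x + 9 and u'(x)^2 = 1.
Integrate each monomial from 0 to 4 using ∫_0^4 c·x^n dx = c·4^(n+1)/(n+1):
  ∫_0^4 u(x)^2 dx = ∫_0^4 (x^2 - 6*x + 9) dx. Term by term:
    ∫_0^4 x^2 dx = 64/3;  ∫_0^4 -6*x dx = -48;  ∫_0^4 9 dx = 36.
  Sum: 64/3 − 48 + 36 = 28/3.
  ∫_0^4 u'(x)^2 dx = ∫_0^4 (1) dx. Term by term:
    ∫_0^4 1 dx = 4.
Adding: ||u||_{H^1}^2 = 28/3 + 4 = 40/3.


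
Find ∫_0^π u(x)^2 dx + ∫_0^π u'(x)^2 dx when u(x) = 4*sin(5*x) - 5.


||u||_{H^1(0,π)}^2 = -16 + 233*π

u'(x) = 20*cos(5*x).
Expand u² and (u')² and integrate term by term on (0, π), using: for integers n ≥ 1, ∫_0^π sin²(nx) dx = ∫_0^π cos²(nx) dx = π/2; for n ≠ n', ∫_0^π sin(nx)sin(n'x) dx = ∫_0^π cos(nx)cos(n'x) dx = 0; and by product-to-sum, ∫_0^π sin(nx)cos(n'x) dx = ½∫_0^π [sin((n+n')x) + sin((n−n')x)] dx, which is 0 when n+n' is even and 2n/(n²−n'²) when n+n' is odd (it need not vanish on (0, π)). For the constant mode: ∫_0^π 1 dx = π, ∫_0^π cos(nx) dx = 0, ∫_0^π sin(nx) dx = (1−(−1)^n)/n.
  u² squared terms: (-5)²·∫1 dx = 25·π = 25*π;  (4)²·∫sin(5x)² dx = 16·π/2 = 8*π.
  u² cross terms: 2·(-5)·(4)·∫1·sin(5x) dx = -40·(2/5) = -16.
  So ∫_0^π u² dx = 25*π + 8*π − 16 = -16 + 33*π.
  (u')² squared terms: (20)²·∫cos(5x)² dx = 400·π/2 = 200*π.
  So ∫_0^π (u')² dx = 200*π.
||u||_{H^1}^2 = (-16 + 33*π) + (200*π) = -16 + 233*π.


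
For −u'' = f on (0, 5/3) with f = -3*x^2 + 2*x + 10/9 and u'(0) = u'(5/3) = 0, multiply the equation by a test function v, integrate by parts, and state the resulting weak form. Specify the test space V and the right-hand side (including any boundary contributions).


V = H^1(0, 5/3) (no boundary constraint on v; u is determined up to an additive constant); weak form: ∫_0^5/3 u'v' dx = ∫_0^5/3 (-3*x^2 + 2*x + 10/9) v dx for all v ∈ V.

Multiply both sides by a test function v and integrate from 0 to 5/3:
  ∫_0^5/3 −u''(x) v(x) dx = ∫_0^5/3 f(x) v(x) dx.
Integrate the LHS by parts once:
  ∫_0^5/3 −u'' v dx = −[u'(x) v(x)]_0^5/3 + ∫_0^5/3 u'(x) v'(x) dx.
Thus ∫_0^5/3 u'(x) v'(x) dx = ∫_0^5/3 f(x) v(x) dx + [u'(x) v(x)]_0^5/3.
Choose V so that boundary terms are either known or forced to vanish.
u has homogeneous Neumann: u'(0) = u'(5/3) = 0. So [u' v]_0^5/3 = 0·v(5/3) − 0·v(0) = 0 for any v; take V = H^1(0, 5/3).
Weak formulation: find u (satisfying any essential BC) such that ∫_0^5/3 u'(x) v'(x) dx = ∫_0^5/3 f v dx for all v ∈ V (homogeneous Neumann, so boundary terms vanish).
Substituting f(x) = -3*x^2 + 2*x + 10/9, the right-hand side is ∫_0^5/3 (-3*x^2 + 2*x + 10/9) v dx.
Compatibility check (pure Neumann): taking v ≡ 1 ∈ V gives 0 = ∫_0^5/3 f dx + (0) − (0), i.e. ∫_0^5/3 f dx must equal u'(0) − u'(5/3) = 0. Indeed ∫_0^5/3 (-3*x^2 + 2*x + 10/9) dx = 0, so the data are compatible. The solution is then unique only up to an additive constant (fix it e.g. by requiring ∫_0^5/3 u dx = 0).


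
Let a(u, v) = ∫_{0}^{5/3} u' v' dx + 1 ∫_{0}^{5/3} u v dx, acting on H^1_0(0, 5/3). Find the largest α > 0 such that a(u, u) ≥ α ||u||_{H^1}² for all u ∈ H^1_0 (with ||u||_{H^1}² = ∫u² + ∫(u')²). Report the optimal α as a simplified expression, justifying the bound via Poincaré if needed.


α = 1

Coercivity of a(·,·) on H^1_0(0, 5/3) means a(u, u) ≥ α ||u||_{H^1}² for every u ∈ H^1_0.
The interval has length L = 5/3, and Poincaré/coercivity depend only on L. Here a(u, u) = ∫(u')² + (1)·∫u².
Here c = 1 ≥ 1, so a(u,u) = ∫(u')² + c∫u² ≥ ∫(u')² + ∫u² = ||u||_{H^1}², i.e. α = 1 works. No larger α is possible: a(u,u) ≥ α||u||_{H^1}² means (1−α)∫(u')² ≥ (α−c)∫u², and for the modes u_n = sin(nπ(x−x₀)/L) (x₀ the left endpoint) one has ∫u_n²/∫(u_n')² = (L/(nπ))² → 0, so a(u_n,u_n)/||u_n||_{H^1}² → 1. Hence the optimal constant is α = 1.
Therefore α = 1.


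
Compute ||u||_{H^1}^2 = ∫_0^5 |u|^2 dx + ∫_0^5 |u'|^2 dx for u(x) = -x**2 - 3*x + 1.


||u||_{H^1}^2 = 12875/6

The H^1 norm (squared) on an interval (0, L) is
  ||u||_{H^1}^2 = ∫_0^L u(x)^2 dx + ∫_0^L u'(x)^2 dx.
Compute u'(x) = -2*x - 3.
Then u(x)^2 = x**4 + 6*x**3 + 7*x**2 - 6*x + 1 and u'(x)^2 = 4*x**2 + 12*x + 9.
Integrate each monomial from 0 to 5 using ∫_0^5 c·x^n dx = c·5^(n+1)/(n+1):
  ∫_0^5 u(x)^2 dx = ∫_0^5 (x^4 + 6*x^3 + 7*x^2 - 6*x + 1) dx. Term by term:
    ∫_0^5 x^4 dx = 625;  ∫_0^5 6*x^3 dx = 1875/2;  ∫_0^5 7*x^2 dx = 875/3;
    ∫_0^5 -6*x dx = -75;  ∫_0^5 1 dx = 5.
  Sum: 625 + 1875/2 + 875/3 − 75 + 5 = 10705/6.
  ∫_0^5 u'(x)^2 dx = ∫_0^5 (4*x^2 + 12*x + 9) dx. Term by term:
    ∫_0^5 4*x^2 dx = 500/3;  ∫_0^5 12*x dx = 150;  ∫_0^5 9 dx = 45.
  Sum: 500/3 + 150 + 45 = 1085/3.
Adding: ||u||_{H^1}^2 = 10705/6 + 1085/3 = 12875/6.


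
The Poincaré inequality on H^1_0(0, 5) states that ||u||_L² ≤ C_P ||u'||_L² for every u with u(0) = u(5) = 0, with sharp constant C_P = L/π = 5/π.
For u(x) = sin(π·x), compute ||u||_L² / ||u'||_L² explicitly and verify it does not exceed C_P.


||u||_L² / ||u'||_L² = 1/π < C_P = 5/π.

u(x) = sin(π·x), so u'(x) = π*cos(π*x).
Writing u(x) = A·sin(kπx/L) with A = 1 and k = 5, use ∫_0^L sin²(kπx/L) dx = L/2 and ∫_0^L cos²(kπx/L) dx = L/2.
u² = 1·sin²(π·x) and (u')² = π^2·cos²(π·x), and each of sin², cos² integrates to L/2 = 5/2 over (0, 5).
∫_0^5 u² dx = 5/2, so ||u||_L² = sqrt(10)/2.
∫_0^5 (u')² dx = 5*π^2/2, so ||u'||_L² = sqrt(10)*π/2.
Ratio ||u||_L² / ||u'||_L² = 1/π.
Sharp Poincaré constant on H^1_0(0, 5) is C_P = L/π = 5/π, achieved by sin(π/5·x).
This is the k = 5 harmonic; the ratio L/(kπ) is strictly less than C_P = L/π, consistent with the sharp inequality ||u||_L² ≤ C_P ||u'||_L².


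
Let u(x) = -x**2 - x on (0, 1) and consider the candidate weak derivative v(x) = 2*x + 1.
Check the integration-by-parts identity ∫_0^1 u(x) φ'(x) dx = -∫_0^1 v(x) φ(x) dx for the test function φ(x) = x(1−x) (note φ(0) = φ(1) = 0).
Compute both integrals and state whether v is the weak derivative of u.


LHS = 1/3, RHS = -1/3. No, v is not the weak derivative of u.

u(x) = -x**2 - x, classical derivative u'(x) = -2*x - 1.
φ(x) = x(1−x), so φ'(x) = 1 - 2*x.
Note φ(0) = φ(1) = 0, so the boundary term u·φ vanishes.
LHS = ∫_0^1 u(x) φ'(x) dx = ∫_0^1 (2*x^3 + x^2 - x) dx. Term by term:
  ∫_0^1 2*x^3 dx = 1/2;  ∫_0^1 x^2 dx = 1/3;  ∫_0^1 -x dx = -1/2.
Sum: 1/2 + 1/3 − 1/2 = 1/3.
So LHS = 1/3.
∫_0^1 v(x) φ(x) dx = ∫_0^1 (-2*x^3 + x^2 + x) dx. Term by term:
  ∫_0^1 -2*x^3 dx = -1/2;  ∫_0^1 x^2 dx = 1/3;  ∫_0^1 x dx = 1/2.
Sum: -1/2 + 1/3 + 1/2 = 1/3.
So RHS = -∫_0^1 v(x) φ(x) dx = -1/3.
LHS − RHS = 2/3 ≠ 0, so the identity fails.
(For a valid weak derivative the identity must hold for EVERY test function, in particular this one. The failure shows v is NOT the weak derivative of u.)
Correct weak derivative would be u'(x) = -2*x - 1.


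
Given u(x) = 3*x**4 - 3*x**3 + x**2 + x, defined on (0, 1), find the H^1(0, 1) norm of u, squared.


||u||_{H^1}^2 = 2701/420

The H^1 norm (squared) on an interval (0, L) is
  ||u||_{H^1}^2 = ∫_0^L u(x)^2 dx + ∫_0^L u'(x)^2 dx.
Compute u'(x) = 12*x**3 - 9*x**2 + 2*x + 1.
Then u(x)^2 = 9*x**8 - 18*x**7 + 15*x**6 - 5*x**4 + 2*x**3 + x**2 and u'(x)^2 = 144*x**6 - 216*x**5 + 129*x**4 - 12*x**3 - 14*x**2 + 4*x + 1.
Integrate each monomial from 0 to 1 using ∫_0^1 c·x^n dx = c·1^(n+1)/(n+1):
  ∫_0^1 u(x)^2 dx = ∫_0^1 (9*x^8 - 18*x^7 + 15*x^6 - 5*x^4 + 2*x^3 + x^2) dx. Term by term:
    ∫_0^1 9*x^8 dx = 1;  ∫_0^1 -18*x^7 dx = -9/4;  ∫_0^1 15*x^6 dx = 15/7;
    ∫_0^1 -5*x^4 dx = -1;  ∫_0^1 2*x^3 dx = 1/2;  ∫_0^1 x^2 dx = 1/3.
  Sum: 1 − 9/4 + 15/7 − 1 + 1/2 + 1/3 = 61/84.
  ∫_0^1 u'(x)^2 dx = ∫_0^1 (144*x^6 - 216*x^5 + 129*x^4 - 12*x^3 - 14*x^2 + 4*x + 1) dx. Term by term:
    ∫_0^1 144*x^6 dx = 144/7;  ∫_0^1 -216*x^5 dx = -36;  ∫_0^1 129*x^4 dx = 129/5;
    ∫_0^1 -12*x^3 dx = -3;  ∫_0^1 -14*x^2 dx = -14/3;  ∫_0^1 4*x dx = 2;
    ∫_0^1 1 dx = 1.
  Sum: 144/7 − 36 + 129/5 − 3 − 14/3 + 2 + 1 = 599/105.
Adding: ||u||_{H^1}^2 = 61/84 + 599/105 = 2701/420.


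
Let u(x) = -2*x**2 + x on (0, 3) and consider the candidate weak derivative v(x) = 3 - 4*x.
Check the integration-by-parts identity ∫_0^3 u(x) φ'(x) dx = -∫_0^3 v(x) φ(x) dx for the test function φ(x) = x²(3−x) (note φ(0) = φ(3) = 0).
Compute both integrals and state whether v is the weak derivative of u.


LHS = 837/20, RHS = 567/20. No, v is not the weak derivative of u.

u(x) = -2*x**2 + x, classical derivative u'(x) = 1 - 4*x.
φ(x) = x²(3−x), so φ'(x) = 3*x*(2 - x).
Note φ(0) = φ(3) = 0, so the boundary term u·φ vanishes.
LHS = ∫_0^3 u(x) φ'(x) dx = ∫_0^3 (6*x^4 - 15*x^3 + 6*x^2) dx. Term by term:
  ∫_0^3 6*x^4 dx = 1458/5;  ∫_0^3 -15*x^3 dx = -1215/4;  ∫_0^3 6*x^2 dx = 54.
Sum: 1458/5 − 1215/4 + 54 = 837/20.
So LHS = 837/20.
∫_0^3 v(x) φ(x) dx = ∫_0^3 (4*x^4 - 15*x^3 + 9*x^2) dx. Term by term:
  ∫_0^3 4*x^4 dx = 972/5;  ∫_0^3 -15*x^3 dx = -1215/4;  ∫_0^3 9*x^2 dx = 81.
Sum: 972/5 − 1215/4 + 81 = -567/20.
So RHS = -∫_0^3 v(x) φ(x) dx = 567/20.
LHS − RHS = 27/2 ≠ 0, so the identity fails.
(For a valid weak derivative the identity must hold for EVERY test function, in particular this one. The failure shows v is NOT the weak derivative of u.)
Correct weak derivative would be u'(x) = 1 - 4*x.
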